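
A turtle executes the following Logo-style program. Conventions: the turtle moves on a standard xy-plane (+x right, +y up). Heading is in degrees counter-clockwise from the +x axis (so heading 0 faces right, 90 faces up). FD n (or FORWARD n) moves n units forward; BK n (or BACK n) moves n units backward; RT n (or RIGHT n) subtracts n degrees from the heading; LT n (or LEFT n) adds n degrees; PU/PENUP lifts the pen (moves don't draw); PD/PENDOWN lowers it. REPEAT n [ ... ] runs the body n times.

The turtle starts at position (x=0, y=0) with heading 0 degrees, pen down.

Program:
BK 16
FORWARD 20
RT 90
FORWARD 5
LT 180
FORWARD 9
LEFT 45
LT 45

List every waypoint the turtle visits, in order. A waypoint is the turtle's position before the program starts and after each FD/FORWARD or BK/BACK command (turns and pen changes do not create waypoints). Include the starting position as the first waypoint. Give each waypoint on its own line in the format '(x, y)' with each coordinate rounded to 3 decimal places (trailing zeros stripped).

Executing turtle program step by step:
Start: pos=(0,0), heading=0, pen down
BK 16: (0,0) -> (-16,0) [heading=0, draw]
FD 20: (-16,0) -> (4,0) [heading=0, draw]
RT 90: heading 0 -> 270
FD 5: (4,0) -> (4,-5) [heading=270, draw]
LT 180: heading 270 -> 90
FD 9: (4,-5) -> (4,4) [heading=90, draw]
LT 45: heading 90 -> 135
LT 45: heading 135 -> 180
Final: pos=(4,4), heading=180, 4 segment(s) drawn
Waypoints (5 total):
(0, 0)
(-16, 0)
(4, 0)
(4, -5)
(4, 4)

Answer: (0, 0)
(-16, 0)
(4, 0)
(4, -5)
(4, 4)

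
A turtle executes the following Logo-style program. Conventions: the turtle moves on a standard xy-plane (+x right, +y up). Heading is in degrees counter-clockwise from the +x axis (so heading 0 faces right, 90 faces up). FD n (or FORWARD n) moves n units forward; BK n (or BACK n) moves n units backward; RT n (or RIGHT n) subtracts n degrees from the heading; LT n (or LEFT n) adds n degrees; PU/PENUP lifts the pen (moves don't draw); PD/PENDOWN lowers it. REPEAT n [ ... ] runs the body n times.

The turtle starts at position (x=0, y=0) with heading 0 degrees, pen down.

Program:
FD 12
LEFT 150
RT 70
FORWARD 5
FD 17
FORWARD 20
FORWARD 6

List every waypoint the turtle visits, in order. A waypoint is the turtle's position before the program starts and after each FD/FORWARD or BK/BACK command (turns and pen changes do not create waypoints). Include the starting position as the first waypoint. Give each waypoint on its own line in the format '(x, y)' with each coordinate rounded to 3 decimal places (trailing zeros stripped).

Answer: (0, 0)
(12, 0)
(12.868, 4.924)
(15.82, 21.666)
(19.293, 41.362)
(20.335, 47.271)

Derivation:
Executing turtle program step by step:
Start: pos=(0,0), heading=0, pen down
FD 12: (0,0) -> (12,0) [heading=0, draw]
LT 150: heading 0 -> 150
RT 70: heading 150 -> 80
FD 5: (12,0) -> (12.868,4.924) [heading=80, draw]
FD 17: (12.868,4.924) -> (15.82,21.666) [heading=80, draw]
FD 20: (15.82,21.666) -> (19.293,41.362) [heading=80, draw]
FD 6: (19.293,41.362) -> (20.335,47.271) [heading=80, draw]
Final: pos=(20.335,47.271), heading=80, 5 segment(s) drawn
Waypoints (6 total):
(0, 0)
(12, 0)
(12.868, 4.924)
(15.82, 21.666)
(19.293, 41.362)
(20.335, 47.271)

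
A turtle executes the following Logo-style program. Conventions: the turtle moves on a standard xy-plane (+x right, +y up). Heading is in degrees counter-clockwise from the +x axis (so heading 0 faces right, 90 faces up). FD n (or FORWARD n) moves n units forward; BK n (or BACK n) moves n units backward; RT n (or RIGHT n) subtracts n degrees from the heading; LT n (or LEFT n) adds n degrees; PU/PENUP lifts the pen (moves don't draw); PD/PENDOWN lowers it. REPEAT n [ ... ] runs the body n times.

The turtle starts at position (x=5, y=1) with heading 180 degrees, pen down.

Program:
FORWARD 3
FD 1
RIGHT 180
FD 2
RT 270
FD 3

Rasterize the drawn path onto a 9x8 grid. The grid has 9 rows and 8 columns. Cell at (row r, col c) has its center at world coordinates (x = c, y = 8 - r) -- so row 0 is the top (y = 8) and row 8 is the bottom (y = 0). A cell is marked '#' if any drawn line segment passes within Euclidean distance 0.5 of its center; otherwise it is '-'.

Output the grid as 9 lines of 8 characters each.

Segment 0: (5,1) -> (2,1)
Segment 1: (2,1) -> (1,1)
Segment 2: (1,1) -> (3,1)
Segment 3: (3,1) -> (3,4)

Answer: --------
--------
--------
--------
---#----
---#----
---#----
-#####--
--------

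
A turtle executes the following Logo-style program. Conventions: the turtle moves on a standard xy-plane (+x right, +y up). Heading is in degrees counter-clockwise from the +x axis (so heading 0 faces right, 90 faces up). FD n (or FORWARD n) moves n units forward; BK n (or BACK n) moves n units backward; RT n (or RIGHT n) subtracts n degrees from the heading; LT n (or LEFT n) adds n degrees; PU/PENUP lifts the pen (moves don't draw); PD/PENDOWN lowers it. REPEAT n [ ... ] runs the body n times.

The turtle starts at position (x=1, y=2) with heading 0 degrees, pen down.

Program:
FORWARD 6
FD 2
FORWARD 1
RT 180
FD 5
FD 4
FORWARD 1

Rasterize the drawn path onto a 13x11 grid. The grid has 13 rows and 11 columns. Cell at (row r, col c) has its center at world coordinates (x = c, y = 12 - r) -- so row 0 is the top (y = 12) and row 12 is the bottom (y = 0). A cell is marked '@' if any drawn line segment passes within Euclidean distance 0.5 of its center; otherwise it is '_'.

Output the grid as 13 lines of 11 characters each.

Segment 0: (1,2) -> (7,2)
Segment 1: (7,2) -> (9,2)
Segment 2: (9,2) -> (10,2)
Segment 3: (10,2) -> (5,2)
Segment 4: (5,2) -> (1,2)
Segment 5: (1,2) -> (0,2)

Answer: ___________
___________
___________
___________
___________
___________
___________
___________
___________
___________
@@@@@@@@@@@
___________
___________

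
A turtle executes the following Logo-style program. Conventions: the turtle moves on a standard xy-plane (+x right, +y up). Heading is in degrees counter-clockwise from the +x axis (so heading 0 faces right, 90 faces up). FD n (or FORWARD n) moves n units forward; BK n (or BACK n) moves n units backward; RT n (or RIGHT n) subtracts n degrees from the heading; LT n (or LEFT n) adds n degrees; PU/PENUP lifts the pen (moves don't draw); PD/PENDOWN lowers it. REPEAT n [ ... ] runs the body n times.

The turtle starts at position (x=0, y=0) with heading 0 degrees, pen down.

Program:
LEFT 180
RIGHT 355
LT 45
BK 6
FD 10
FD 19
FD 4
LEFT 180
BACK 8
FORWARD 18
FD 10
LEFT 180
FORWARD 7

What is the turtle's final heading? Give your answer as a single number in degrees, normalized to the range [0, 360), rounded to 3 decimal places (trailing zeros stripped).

Executing turtle program step by step:
Start: pos=(0,0), heading=0, pen down
LT 180: heading 0 -> 180
RT 355: heading 180 -> 185
LT 45: heading 185 -> 230
BK 6: (0,0) -> (3.857,4.596) [heading=230, draw]
FD 10: (3.857,4.596) -> (-2.571,-3.064) [heading=230, draw]
FD 19: (-2.571,-3.064) -> (-14.784,-17.619) [heading=230, draw]
FD 4: (-14.784,-17.619) -> (-17.355,-20.683) [heading=230, draw]
LT 180: heading 230 -> 50
BK 8: (-17.355,-20.683) -> (-22.498,-26.812) [heading=50, draw]
FD 18: (-22.498,-26.812) -> (-10.927,-13.023) [heading=50, draw]
FD 10: (-10.927,-13.023) -> (-4.5,-5.362) [heading=50, draw]
LT 180: heading 50 -> 230
FD 7: (-4.5,-5.362) -> (-8.999,-10.725) [heading=230, draw]
Final: pos=(-8.999,-10.725), heading=230, 8 segment(s) drawn

Answer: 230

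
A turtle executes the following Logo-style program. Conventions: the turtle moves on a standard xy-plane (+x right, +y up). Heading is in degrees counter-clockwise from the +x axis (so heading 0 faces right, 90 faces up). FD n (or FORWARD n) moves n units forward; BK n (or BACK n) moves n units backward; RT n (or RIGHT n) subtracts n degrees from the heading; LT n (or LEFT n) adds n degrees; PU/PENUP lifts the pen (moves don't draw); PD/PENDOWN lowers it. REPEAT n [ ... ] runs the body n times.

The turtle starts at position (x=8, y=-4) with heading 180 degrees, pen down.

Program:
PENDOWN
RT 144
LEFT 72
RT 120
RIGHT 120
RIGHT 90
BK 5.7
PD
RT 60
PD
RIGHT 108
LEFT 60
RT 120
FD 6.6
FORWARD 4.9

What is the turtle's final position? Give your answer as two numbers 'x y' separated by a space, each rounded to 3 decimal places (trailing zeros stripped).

Answer: 12.236 -19.314

Derivation:
Executing turtle program step by step:
Start: pos=(8,-4), heading=180, pen down
PD: pen down
RT 144: heading 180 -> 36
LT 72: heading 36 -> 108
RT 120: heading 108 -> 348
RT 120: heading 348 -> 228
RT 90: heading 228 -> 138
BK 5.7: (8,-4) -> (12.236,-7.814) [heading=138, draw]
PD: pen down
RT 60: heading 138 -> 78
PD: pen down
RT 108: heading 78 -> 330
LT 60: heading 330 -> 30
RT 120: heading 30 -> 270
FD 6.6: (12.236,-7.814) -> (12.236,-14.414) [heading=270, draw]
FD 4.9: (12.236,-14.414) -> (12.236,-19.314) [heading=270, draw]
Final: pos=(12.236,-19.314), heading=270, 3 segment(s) drawn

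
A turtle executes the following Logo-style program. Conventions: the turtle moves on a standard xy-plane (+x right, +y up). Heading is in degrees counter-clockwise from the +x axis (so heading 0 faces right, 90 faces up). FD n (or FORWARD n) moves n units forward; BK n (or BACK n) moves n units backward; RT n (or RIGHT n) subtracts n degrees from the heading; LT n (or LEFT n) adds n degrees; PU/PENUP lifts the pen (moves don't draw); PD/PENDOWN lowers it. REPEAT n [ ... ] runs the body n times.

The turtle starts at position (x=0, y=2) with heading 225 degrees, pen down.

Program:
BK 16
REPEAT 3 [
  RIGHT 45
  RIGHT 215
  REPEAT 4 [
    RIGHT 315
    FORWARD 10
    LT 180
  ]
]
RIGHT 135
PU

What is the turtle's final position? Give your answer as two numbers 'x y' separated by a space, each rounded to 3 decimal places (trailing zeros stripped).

Executing turtle program step by step:
Start: pos=(0,2), heading=225, pen down
BK 16: (0,2) -> (11.314,13.314) [heading=225, draw]
REPEAT 3 [
  -- iteration 1/3 --
  RT 45: heading 225 -> 180
  RT 215: heading 180 -> 325
  REPEAT 4 [
    -- iteration 1/4 --
    RT 315: heading 325 -> 10
    FD 10: (11.314,13.314) -> (21.162,15.05) [heading=10, draw]
    LT 180: heading 10 -> 190
    -- iteration 2/4 --
    RT 315: heading 190 -> 235
    FD 10: (21.162,15.05) -> (15.426,6.859) [heading=235, draw]
    LT 180: heading 235 -> 55
    -- iteration 3/4 --
    RT 315: heading 55 -> 100
    FD 10: (15.426,6.859) -> (13.69,16.707) [heading=100, draw]
    LT 180: heading 100 -> 280
    -- iteration 4/4 --
    RT 315: heading 280 -> 325
    FD 10: (13.69,16.707) -> (21.881,10.971) [heading=325, draw]
    LT 180: heading 325 -> 145
  ]
  -- iteration 2/3 --
  RT 45: heading 145 -> 100
  RT 215: heading 100 -> 245
  REPEAT 4 [
    -- iteration 1/4 --
    RT 315: heading 245 -> 290
    FD 10: (21.881,10.971) -> (25.301,1.574) [heading=290, draw]
    LT 180: heading 290 -> 110
    -- iteration 2/4 --
    RT 315: heading 110 -> 155
    FD 10: (25.301,1.574) -> (16.238,5.8) [heading=155, draw]
    LT 180: heading 155 -> 335
    -- iteration 3/4 --
    RT 315: heading 335 -> 20
    FD 10: (16.238,5.8) -> (25.635,9.22) [heading=20, draw]
    LT 180: heading 20 -> 200
    -- iteration 4/4 --
    RT 315: heading 200 -> 245
    FD 10: (25.635,9.22) -> (21.409,0.157) [heading=245, draw]
    LT 180: heading 245 -> 65
  ]
  -- iteration 3/3 --
  RT 45: heading 65 -> 20
  RT 215: heading 20 -> 165
  REPEAT 4 [
    -- iteration 1/4 --
    RT 315: heading 165 -> 210
    FD 10: (21.409,0.157) -> (12.749,-4.843) [heading=210, draw]
    LT 180: heading 210 -> 30
    -- iteration 2/4 --
    RT 315: heading 30 -> 75
    FD 10: (12.749,-4.843) -> (15.337,4.817) [heading=75, draw]
    LT 180: heading 75 -> 255
    -- iteration 3/4 --
    RT 315: heading 255 -> 300
    FD 10: (15.337,4.817) -> (20.337,-3.844) [heading=300, draw]
    LT 180: heading 300 -> 120
    -- iteration 4/4 --
    RT 315: heading 120 -> 165
    FD 10: (20.337,-3.844) -> (10.678,-1.255) [heading=165, draw]
    LT 180: heading 165 -> 345
  ]
]
RT 135: heading 345 -> 210
PU: pen up
Final: pos=(10.678,-1.255), heading=210, 13 segment(s) drawn

Answer: 10.678 -1.255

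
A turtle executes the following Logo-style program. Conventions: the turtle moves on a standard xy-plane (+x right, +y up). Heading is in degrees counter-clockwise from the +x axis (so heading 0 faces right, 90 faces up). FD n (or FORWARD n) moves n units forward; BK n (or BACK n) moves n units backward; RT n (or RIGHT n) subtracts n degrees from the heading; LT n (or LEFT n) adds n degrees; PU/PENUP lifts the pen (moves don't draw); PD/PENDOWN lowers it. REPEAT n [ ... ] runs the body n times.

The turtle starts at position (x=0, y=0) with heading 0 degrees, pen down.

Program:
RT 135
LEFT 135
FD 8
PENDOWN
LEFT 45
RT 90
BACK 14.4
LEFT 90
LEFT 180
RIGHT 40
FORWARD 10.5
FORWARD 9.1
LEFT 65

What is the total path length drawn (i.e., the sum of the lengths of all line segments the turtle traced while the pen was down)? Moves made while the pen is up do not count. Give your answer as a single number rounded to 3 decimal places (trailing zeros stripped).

Executing turtle program step by step:
Start: pos=(0,0), heading=0, pen down
RT 135: heading 0 -> 225
LT 135: heading 225 -> 0
FD 8: (0,0) -> (8,0) [heading=0, draw]
PD: pen down
LT 45: heading 0 -> 45
RT 90: heading 45 -> 315
BK 14.4: (8,0) -> (-2.182,10.182) [heading=315, draw]
LT 90: heading 315 -> 45
LT 180: heading 45 -> 225
RT 40: heading 225 -> 185
FD 10.5: (-2.182,10.182) -> (-12.642,9.267) [heading=185, draw]
FD 9.1: (-12.642,9.267) -> (-21.708,8.474) [heading=185, draw]
LT 65: heading 185 -> 250
Final: pos=(-21.708,8.474), heading=250, 4 segment(s) drawn

Segment lengths:
  seg 1: (0,0) -> (8,0), length = 8
  seg 2: (8,0) -> (-2.182,10.182), length = 14.4
  seg 3: (-2.182,10.182) -> (-12.642,9.267), length = 10.5
  seg 4: (-12.642,9.267) -> (-21.708,8.474), length = 9.1
Total = 42

Answer: 42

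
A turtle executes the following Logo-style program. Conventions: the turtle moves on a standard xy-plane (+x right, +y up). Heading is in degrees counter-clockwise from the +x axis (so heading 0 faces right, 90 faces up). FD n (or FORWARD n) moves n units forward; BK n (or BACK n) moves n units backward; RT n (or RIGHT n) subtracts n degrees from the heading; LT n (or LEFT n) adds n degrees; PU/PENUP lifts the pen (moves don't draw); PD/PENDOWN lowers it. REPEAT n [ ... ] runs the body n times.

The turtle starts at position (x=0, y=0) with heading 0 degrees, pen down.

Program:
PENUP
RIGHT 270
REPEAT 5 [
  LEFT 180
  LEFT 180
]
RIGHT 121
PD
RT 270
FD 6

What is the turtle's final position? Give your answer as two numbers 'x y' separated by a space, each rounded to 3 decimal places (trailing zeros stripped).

Executing turtle program step by step:
Start: pos=(0,0), heading=0, pen down
PU: pen up
RT 270: heading 0 -> 90
REPEAT 5 [
  -- iteration 1/5 --
  LT 180: heading 90 -> 270
  LT 180: heading 270 -> 90
  -- iteration 2/5 --
  LT 180: heading 90 -> 270
  LT 180: heading 270 -> 90
  -- iteration 3/5 --
  LT 180: heading 90 -> 270
  LT 180: heading 270 -> 90
  -- iteration 4/5 --
  LT 180: heading 90 -> 270
  LT 180: heading 270 -> 90
  -- iteration 5/5 --
  LT 180: heading 90 -> 270
  LT 180: heading 270 -> 90
]
RT 121: heading 90 -> 329
PD: pen down
RT 270: heading 329 -> 59
FD 6: (0,0) -> (3.09,5.143) [heading=59, draw]
Final: pos=(3.09,5.143), heading=59, 1 segment(s) drawn

Answer: 3.09 5.143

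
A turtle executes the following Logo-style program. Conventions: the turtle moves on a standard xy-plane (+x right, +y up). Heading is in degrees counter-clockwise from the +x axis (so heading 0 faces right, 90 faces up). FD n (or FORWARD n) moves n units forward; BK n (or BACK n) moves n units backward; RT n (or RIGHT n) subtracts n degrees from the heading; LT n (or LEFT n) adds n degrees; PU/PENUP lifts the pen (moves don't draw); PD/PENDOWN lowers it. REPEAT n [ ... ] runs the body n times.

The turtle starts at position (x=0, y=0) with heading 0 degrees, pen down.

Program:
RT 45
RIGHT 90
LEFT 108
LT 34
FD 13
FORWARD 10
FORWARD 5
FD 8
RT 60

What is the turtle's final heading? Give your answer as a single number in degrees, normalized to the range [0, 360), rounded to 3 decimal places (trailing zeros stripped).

Answer: 307

Derivation:
Executing turtle program step by step:
Start: pos=(0,0), heading=0, pen down
RT 45: heading 0 -> 315
RT 90: heading 315 -> 225
LT 108: heading 225 -> 333
LT 34: heading 333 -> 7
FD 13: (0,0) -> (12.903,1.584) [heading=7, draw]
FD 10: (12.903,1.584) -> (22.829,2.803) [heading=7, draw]
FD 5: (22.829,2.803) -> (27.791,3.412) [heading=7, draw]
FD 8: (27.791,3.412) -> (35.732,4.387) [heading=7, draw]
RT 60: heading 7 -> 307
Final: pos=(35.732,4.387), heading=307, 4 segment(s) drawn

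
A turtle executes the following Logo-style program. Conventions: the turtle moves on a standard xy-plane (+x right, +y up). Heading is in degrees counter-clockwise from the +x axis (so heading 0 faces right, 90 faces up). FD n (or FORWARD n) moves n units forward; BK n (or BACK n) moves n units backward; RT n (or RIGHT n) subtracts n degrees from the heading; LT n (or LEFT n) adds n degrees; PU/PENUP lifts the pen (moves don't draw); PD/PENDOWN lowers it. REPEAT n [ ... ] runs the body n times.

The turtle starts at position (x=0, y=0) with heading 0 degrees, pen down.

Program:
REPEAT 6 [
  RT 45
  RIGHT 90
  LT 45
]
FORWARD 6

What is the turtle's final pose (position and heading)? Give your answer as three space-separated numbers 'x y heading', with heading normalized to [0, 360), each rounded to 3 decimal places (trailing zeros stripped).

Executing turtle program step by step:
Start: pos=(0,0), heading=0, pen down
REPEAT 6 [
  -- iteration 1/6 --
  RT 45: heading 0 -> 315
  RT 90: heading 315 -> 225
  LT 45: heading 225 -> 270
  -- iteration 2/6 --
  RT 45: heading 270 -> 225
  RT 90: heading 225 -> 135
  LT 45: heading 135 -> 180
  -- iteration 3/6 --
  RT 45: heading 180 -> 135
  RT 90: heading 135 -> 45
  LT 45: heading 45 -> 90
  -- iteration 4/6 --
  RT 45: heading 90 -> 45
  RT 90: heading 45 -> 315
  LT 45: heading 315 -> 0
  -- iteration 5/6 --
  RT 45: heading 0 -> 315
  RT 90: heading 315 -> 225
  LT 45: heading 225 -> 270
  -- iteration 6/6 --
  RT 45: heading 270 -> 225
  RT 90: heading 225 -> 135
  LT 45: heading 135 -> 180
]
FD 6: (0,0) -> (-6,0) [heading=180, draw]
Final: pos=(-6,0), heading=180, 1 segment(s) drawn

Answer: -6 0 180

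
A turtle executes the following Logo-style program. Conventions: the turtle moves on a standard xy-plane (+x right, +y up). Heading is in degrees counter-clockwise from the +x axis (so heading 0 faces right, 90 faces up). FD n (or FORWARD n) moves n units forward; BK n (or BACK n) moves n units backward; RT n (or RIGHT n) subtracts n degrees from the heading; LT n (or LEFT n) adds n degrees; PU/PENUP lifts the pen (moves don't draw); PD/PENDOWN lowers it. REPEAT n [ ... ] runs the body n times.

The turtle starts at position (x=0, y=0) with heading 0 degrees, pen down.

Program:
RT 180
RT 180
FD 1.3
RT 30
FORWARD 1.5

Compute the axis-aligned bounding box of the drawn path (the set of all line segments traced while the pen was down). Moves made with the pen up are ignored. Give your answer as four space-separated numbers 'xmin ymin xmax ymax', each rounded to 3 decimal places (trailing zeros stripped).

Answer: 0 -0.75 2.599 0

Derivation:
Executing turtle program step by step:
Start: pos=(0,0), heading=0, pen down
RT 180: heading 0 -> 180
RT 180: heading 180 -> 0
FD 1.3: (0,0) -> (1.3,0) [heading=0, draw]
RT 30: heading 0 -> 330
FD 1.5: (1.3,0) -> (2.599,-0.75) [heading=330, draw]
Final: pos=(2.599,-0.75), heading=330, 2 segment(s) drawn

Segment endpoints: x in {0, 1.3, 2.599}, y in {-0.75, 0, 0}
xmin=0, ymin=-0.75, xmax=2.599, ymax=0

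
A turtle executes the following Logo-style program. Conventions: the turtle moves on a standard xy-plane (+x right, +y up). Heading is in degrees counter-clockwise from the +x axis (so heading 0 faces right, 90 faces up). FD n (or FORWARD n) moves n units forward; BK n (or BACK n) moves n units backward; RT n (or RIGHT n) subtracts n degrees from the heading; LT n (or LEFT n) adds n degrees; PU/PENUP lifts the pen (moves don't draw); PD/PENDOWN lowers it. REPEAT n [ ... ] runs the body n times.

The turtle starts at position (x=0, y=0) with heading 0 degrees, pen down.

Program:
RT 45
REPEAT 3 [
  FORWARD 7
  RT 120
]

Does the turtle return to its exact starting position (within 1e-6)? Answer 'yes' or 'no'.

Answer: yes

Derivation:
Executing turtle program step by step:
Start: pos=(0,0), heading=0, pen down
RT 45: heading 0 -> 315
REPEAT 3 [
  -- iteration 1/3 --
  FD 7: (0,0) -> (4.95,-4.95) [heading=315, draw]
  RT 120: heading 315 -> 195
  -- iteration 2/3 --
  FD 7: (4.95,-4.95) -> (-1.812,-6.761) [heading=195, draw]
  RT 120: heading 195 -> 75
  -- iteration 3/3 --
  FD 7: (-1.812,-6.761) -> (0,0) [heading=75, draw]
  RT 120: heading 75 -> 315
]
Final: pos=(0,0), heading=315, 3 segment(s) drawn

Start position: (0, 0)
Final position: (0, 0)
Distance = 0; < 1e-6 -> CLOSED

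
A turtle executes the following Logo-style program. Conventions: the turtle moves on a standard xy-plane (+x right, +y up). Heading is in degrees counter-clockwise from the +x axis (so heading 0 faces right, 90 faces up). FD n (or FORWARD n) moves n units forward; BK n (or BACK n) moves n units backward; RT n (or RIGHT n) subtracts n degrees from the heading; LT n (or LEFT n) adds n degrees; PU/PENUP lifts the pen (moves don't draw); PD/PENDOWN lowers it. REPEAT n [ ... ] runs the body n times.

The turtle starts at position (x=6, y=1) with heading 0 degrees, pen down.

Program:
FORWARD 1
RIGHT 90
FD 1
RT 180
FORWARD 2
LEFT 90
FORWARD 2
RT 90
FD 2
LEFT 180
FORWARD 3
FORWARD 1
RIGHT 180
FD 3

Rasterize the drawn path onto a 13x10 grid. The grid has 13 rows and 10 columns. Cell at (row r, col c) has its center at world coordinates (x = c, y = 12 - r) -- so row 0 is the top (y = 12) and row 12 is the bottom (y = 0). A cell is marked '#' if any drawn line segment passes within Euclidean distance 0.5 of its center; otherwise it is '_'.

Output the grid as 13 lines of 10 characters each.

Answer: __________
__________
__________
__________
__________
__________
__________
__________
_____#____
_____#____
_____###__
_____###__
_____#_#__

Derivation:
Segment 0: (6,1) -> (7,1)
Segment 1: (7,1) -> (7,0)
Segment 2: (7,0) -> (7,2)
Segment 3: (7,2) -> (5,2)
Segment 4: (5,2) -> (5,4)
Segment 5: (5,4) -> (5,1)
Segment 6: (5,1) -> (5,0)
Segment 7: (5,0) -> (5,3)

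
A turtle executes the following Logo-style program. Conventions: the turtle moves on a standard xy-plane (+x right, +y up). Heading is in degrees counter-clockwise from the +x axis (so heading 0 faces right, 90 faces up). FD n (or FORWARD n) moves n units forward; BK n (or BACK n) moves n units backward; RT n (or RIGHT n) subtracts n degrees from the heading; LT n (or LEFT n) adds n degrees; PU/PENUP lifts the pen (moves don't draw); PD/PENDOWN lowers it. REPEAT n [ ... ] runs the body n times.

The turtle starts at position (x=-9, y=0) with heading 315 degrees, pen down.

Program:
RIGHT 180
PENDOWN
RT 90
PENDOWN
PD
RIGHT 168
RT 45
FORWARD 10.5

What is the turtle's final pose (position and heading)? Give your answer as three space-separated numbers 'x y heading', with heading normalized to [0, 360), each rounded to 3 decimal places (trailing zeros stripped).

Executing turtle program step by step:
Start: pos=(-9,0), heading=315, pen down
RT 180: heading 315 -> 135
PD: pen down
RT 90: heading 135 -> 45
PD: pen down
PD: pen down
RT 168: heading 45 -> 237
RT 45: heading 237 -> 192
FD 10.5: (-9,0) -> (-19.271,-2.183) [heading=192, draw]
Final: pos=(-19.271,-2.183), heading=192, 1 segment(s) drawn

Answer: -19.271 -2.183 192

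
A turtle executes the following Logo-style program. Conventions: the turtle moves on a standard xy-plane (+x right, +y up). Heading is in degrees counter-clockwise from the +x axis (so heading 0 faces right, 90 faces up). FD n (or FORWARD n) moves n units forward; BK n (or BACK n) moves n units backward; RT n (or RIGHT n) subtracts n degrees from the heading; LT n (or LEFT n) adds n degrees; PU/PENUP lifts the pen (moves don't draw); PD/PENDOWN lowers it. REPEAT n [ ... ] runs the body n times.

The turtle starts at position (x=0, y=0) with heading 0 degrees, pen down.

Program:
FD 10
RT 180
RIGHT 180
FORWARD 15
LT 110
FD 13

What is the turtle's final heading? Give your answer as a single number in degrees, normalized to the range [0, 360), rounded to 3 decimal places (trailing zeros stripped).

Answer: 110

Derivation:
Executing turtle program step by step:
Start: pos=(0,0), heading=0, pen down
FD 10: (0,0) -> (10,0) [heading=0, draw]
RT 180: heading 0 -> 180
RT 180: heading 180 -> 0
FD 15: (10,0) -> (25,0) [heading=0, draw]
LT 110: heading 0 -> 110
FD 13: (25,0) -> (20.554,12.216) [heading=110, draw]
Final: pos=(20.554,12.216), heading=110, 3 segment(s) drawn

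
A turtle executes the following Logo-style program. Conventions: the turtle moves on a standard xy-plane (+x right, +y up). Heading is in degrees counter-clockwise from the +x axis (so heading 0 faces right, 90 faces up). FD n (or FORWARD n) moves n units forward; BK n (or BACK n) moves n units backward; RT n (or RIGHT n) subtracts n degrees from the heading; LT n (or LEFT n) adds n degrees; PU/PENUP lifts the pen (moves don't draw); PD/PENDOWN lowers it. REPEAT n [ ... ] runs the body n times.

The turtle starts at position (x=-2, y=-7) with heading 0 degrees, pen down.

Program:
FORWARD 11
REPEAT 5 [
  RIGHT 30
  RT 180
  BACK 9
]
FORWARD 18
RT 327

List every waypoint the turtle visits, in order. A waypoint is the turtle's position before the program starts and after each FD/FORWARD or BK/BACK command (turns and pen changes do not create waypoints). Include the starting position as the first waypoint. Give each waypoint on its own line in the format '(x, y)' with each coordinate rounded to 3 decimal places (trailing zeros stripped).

Executing turtle program step by step:
Start: pos=(-2,-7), heading=0, pen down
FD 11: (-2,-7) -> (9,-7) [heading=0, draw]
REPEAT 5 [
  -- iteration 1/5 --
  RT 30: heading 0 -> 330
  RT 180: heading 330 -> 150
  BK 9: (9,-7) -> (16.794,-11.5) [heading=150, draw]
  -- iteration 2/5 --
  RT 30: heading 150 -> 120
  RT 180: heading 120 -> 300
  BK 9: (16.794,-11.5) -> (12.294,-3.706) [heading=300, draw]
  -- iteration 3/5 --
  RT 30: heading 300 -> 270
  RT 180: heading 270 -> 90
  BK 9: (12.294,-3.706) -> (12.294,-12.706) [heading=90, draw]
  -- iteration 4/5 --
  RT 30: heading 90 -> 60
  RT 180: heading 60 -> 240
  BK 9: (12.294,-12.706) -> (16.794,-4.912) [heading=240, draw]
  -- iteration 5/5 --
  RT 30: heading 240 -> 210
  RT 180: heading 210 -> 30
  BK 9: (16.794,-4.912) -> (9,-9.412) [heading=30, draw]
]
FD 18: (9,-9.412) -> (24.588,-0.412) [heading=30, draw]
RT 327: heading 30 -> 63
Final: pos=(24.588,-0.412), heading=63, 7 segment(s) drawn
Waypoints (8 total):
(-2, -7)
(9, -7)
(16.794, -11.5)
(12.294, -3.706)
(12.294, -12.706)
(16.794, -4.912)
(9, -9.412)
(24.588, -0.412)

Answer: (-2, -7)
(9, -7)
(16.794, -11.5)
(12.294, -3.706)
(12.294, -12.706)
(16.794, -4.912)
(9, -9.412)
(24.588, -0.412)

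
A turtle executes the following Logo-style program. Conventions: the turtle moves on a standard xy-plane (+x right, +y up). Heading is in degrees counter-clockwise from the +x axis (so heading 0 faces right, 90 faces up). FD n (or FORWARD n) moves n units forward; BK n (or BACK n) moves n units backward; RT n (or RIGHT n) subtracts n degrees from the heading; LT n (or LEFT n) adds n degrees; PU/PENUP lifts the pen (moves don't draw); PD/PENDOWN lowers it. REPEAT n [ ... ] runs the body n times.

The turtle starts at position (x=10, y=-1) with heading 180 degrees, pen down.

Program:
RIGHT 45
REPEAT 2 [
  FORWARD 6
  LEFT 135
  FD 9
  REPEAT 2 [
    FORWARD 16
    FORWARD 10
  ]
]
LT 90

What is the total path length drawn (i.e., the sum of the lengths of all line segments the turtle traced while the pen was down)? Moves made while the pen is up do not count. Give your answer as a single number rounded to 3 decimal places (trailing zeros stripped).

Answer: 134

Derivation:
Executing turtle program step by step:
Start: pos=(10,-1), heading=180, pen down
RT 45: heading 180 -> 135
REPEAT 2 [
  -- iteration 1/2 --
  FD 6: (10,-1) -> (5.757,3.243) [heading=135, draw]
  LT 135: heading 135 -> 270
  FD 9: (5.757,3.243) -> (5.757,-5.757) [heading=270, draw]
  REPEAT 2 [
    -- iteration 1/2 --
    FD 16: (5.757,-5.757) -> (5.757,-21.757) [heading=270, draw]
    FD 10: (5.757,-21.757) -> (5.757,-31.757) [heading=270, draw]
    -- iteration 2/2 --
    FD 16: (5.757,-31.757) -> (5.757,-47.757) [heading=270, draw]
    FD 10: (5.757,-47.757) -> (5.757,-57.757) [heading=270, draw]
  ]
  -- iteration 2/2 --
  FD 6: (5.757,-57.757) -> (5.757,-63.757) [heading=270, draw]
  LT 135: heading 270 -> 45
  FD 9: (5.757,-63.757) -> (12.121,-57.393) [heading=45, draw]
  REPEAT 2 [
    -- iteration 1/2 --
    FD 16: (12.121,-57.393) -> (23.435,-46.08) [heading=45, draw]
    FD 10: (23.435,-46.08) -> (30.506,-39.009) [heading=45, draw]
    -- iteration 2/2 --
    FD 16: (30.506,-39.009) -> (41.82,-27.695) [heading=45, draw]
    FD 10: (41.82,-27.695) -> (48.891,-20.624) [heading=45, draw]
  ]
]
LT 90: heading 45 -> 135
Final: pos=(48.891,-20.624), heading=135, 12 segment(s) drawn

Segment lengths:
  seg 1: (10,-1) -> (5.757,3.243), length = 6
  seg 2: (5.757,3.243) -> (5.757,-5.757), length = 9
  seg 3: (5.757,-5.757) -> (5.757,-21.757), length = 16
  seg 4: (5.757,-21.757) -> (5.757,-31.757), length = 10
  seg 5: (5.757,-31.757) -> (5.757,-47.757), length = 16
  seg 6: (5.757,-47.757) -> (5.757,-57.757), length = 10
  seg 7: (5.757,-57.757) -> (5.757,-63.757), length = 6
  seg 8: (5.757,-63.757) -> (12.121,-57.393), length = 9
  seg 9: (12.121,-57.393) -> (23.435,-46.08), length = 16
  seg 10: (23.435,-46.08) -> (30.506,-39.009), length = 10
  seg 11: (30.506,-39.009) -> (41.82,-27.695), length = 16
  seg 12: (41.82,-27.695) -> (48.891,-20.624), length = 10
Total = 134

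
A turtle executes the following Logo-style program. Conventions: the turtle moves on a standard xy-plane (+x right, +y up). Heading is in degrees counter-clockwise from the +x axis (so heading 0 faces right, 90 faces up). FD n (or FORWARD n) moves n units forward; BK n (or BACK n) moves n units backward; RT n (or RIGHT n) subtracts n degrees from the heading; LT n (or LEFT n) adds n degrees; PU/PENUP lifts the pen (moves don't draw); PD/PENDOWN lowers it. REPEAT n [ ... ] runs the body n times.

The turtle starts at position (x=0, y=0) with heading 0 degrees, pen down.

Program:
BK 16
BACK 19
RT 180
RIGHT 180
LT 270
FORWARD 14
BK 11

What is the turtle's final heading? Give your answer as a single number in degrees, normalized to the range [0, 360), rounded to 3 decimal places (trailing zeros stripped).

Executing turtle program step by step:
Start: pos=(0,0), heading=0, pen down
BK 16: (0,0) -> (-16,0) [heading=0, draw]
BK 19: (-16,0) -> (-35,0) [heading=0, draw]
RT 180: heading 0 -> 180
RT 180: heading 180 -> 0
LT 270: heading 0 -> 270
FD 14: (-35,0) -> (-35,-14) [heading=270, draw]
BK 11: (-35,-14) -> (-35,-3) [heading=270, draw]
Final: pos=(-35,-3), heading=270, 4 segment(s) drawn

Answer: 270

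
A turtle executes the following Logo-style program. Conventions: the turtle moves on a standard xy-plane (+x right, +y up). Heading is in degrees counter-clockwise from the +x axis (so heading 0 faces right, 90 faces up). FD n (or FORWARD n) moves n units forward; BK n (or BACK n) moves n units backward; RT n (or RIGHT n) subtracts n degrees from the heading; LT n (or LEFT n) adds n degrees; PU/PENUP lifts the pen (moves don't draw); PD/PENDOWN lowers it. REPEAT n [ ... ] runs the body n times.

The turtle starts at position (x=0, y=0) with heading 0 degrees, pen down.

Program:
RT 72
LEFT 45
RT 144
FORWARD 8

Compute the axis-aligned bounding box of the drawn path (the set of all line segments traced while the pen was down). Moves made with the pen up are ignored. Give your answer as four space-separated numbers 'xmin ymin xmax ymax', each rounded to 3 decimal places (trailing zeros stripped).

Answer: -7.902 -1.251 0 0

Derivation:
Executing turtle program step by step:
Start: pos=(0,0), heading=0, pen down
RT 72: heading 0 -> 288
LT 45: heading 288 -> 333
RT 144: heading 333 -> 189
FD 8: (0,0) -> (-7.902,-1.251) [heading=189, draw]
Final: pos=(-7.902,-1.251), heading=189, 1 segment(s) drawn

Segment endpoints: x in {-7.902, 0}, y in {-1.251, 0}
xmin=-7.902, ymin=-1.251, xmax=0, ymax=0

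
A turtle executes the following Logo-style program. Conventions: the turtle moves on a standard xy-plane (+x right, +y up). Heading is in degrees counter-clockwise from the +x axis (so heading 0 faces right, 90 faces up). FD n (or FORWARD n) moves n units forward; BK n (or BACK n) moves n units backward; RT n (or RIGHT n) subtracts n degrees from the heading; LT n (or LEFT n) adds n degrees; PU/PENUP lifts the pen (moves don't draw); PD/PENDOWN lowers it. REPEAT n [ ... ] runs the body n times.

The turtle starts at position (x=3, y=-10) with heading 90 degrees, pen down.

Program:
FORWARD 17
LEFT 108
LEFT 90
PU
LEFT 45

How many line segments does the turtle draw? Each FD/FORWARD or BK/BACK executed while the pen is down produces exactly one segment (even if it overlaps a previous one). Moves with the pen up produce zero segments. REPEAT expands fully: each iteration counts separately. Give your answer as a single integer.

Answer: 1

Derivation:
Executing turtle program step by step:
Start: pos=(3,-10), heading=90, pen down
FD 17: (3,-10) -> (3,7) [heading=90, draw]
LT 108: heading 90 -> 198
LT 90: heading 198 -> 288
PU: pen up
LT 45: heading 288 -> 333
Final: pos=(3,7), heading=333, 1 segment(s) drawn
Segments drawn: 1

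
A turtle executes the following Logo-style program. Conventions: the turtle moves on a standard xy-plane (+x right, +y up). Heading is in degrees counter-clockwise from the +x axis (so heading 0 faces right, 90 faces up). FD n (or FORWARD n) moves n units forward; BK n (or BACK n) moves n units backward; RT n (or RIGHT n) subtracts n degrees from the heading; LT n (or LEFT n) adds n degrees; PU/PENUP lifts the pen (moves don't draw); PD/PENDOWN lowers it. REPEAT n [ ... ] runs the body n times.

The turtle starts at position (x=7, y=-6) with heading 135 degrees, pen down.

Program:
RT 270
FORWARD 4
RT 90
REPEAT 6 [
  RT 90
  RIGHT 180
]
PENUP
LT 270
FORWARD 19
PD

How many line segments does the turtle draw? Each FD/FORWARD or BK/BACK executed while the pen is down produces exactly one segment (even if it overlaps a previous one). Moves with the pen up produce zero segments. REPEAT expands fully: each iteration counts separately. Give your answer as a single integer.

Answer: 1

Derivation:
Executing turtle program step by step:
Start: pos=(7,-6), heading=135, pen down
RT 270: heading 135 -> 225
FD 4: (7,-6) -> (4.172,-8.828) [heading=225, draw]
RT 90: heading 225 -> 135
REPEAT 6 [
  -- iteration 1/6 --
  RT 90: heading 135 -> 45
  RT 180: heading 45 -> 225
  -- iteration 2/6 --
  RT 90: heading 225 -> 135
  RT 180: heading 135 -> 315
  -- iteration 3/6 --
  RT 90: heading 315 -> 225
  RT 180: heading 225 -> 45
  -- iteration 4/6 --
  RT 90: heading 45 -> 315
  RT 180: heading 315 -> 135
  -- iteration 5/6 --
  RT 90: heading 135 -> 45
  RT 180: heading 45 -> 225
  -- iteration 6/6 --
  RT 90: heading 225 -> 135
  RT 180: heading 135 -> 315
]
PU: pen up
LT 270: heading 315 -> 225
FD 19: (4.172,-8.828) -> (-9.263,-22.263) [heading=225, move]
PD: pen down
Final: pos=(-9.263,-22.263), heading=225, 1 segment(s) drawn
Segments drawn: 1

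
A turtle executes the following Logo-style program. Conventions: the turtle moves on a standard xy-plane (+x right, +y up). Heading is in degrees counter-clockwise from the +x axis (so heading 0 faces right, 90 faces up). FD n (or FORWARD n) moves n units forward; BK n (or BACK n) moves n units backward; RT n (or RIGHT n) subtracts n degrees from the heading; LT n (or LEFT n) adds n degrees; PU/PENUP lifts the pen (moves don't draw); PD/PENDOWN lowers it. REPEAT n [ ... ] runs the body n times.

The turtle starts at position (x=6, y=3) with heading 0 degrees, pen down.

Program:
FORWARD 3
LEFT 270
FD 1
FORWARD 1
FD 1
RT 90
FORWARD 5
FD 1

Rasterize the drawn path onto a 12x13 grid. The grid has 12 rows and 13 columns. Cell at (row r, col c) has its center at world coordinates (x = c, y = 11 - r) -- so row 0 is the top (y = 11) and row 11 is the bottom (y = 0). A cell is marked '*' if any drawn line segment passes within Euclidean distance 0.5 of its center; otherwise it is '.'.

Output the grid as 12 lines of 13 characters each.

Answer: .............
.............
.............
.............
.............
.............
.............
.............
......****...
.........*...
.........*...
...*******...

Derivation:
Segment 0: (6,3) -> (9,3)
Segment 1: (9,3) -> (9,2)
Segment 2: (9,2) -> (9,1)
Segment 3: (9,1) -> (9,0)
Segment 4: (9,0) -> (4,0)
Segment 5: (4,0) -> (3,0)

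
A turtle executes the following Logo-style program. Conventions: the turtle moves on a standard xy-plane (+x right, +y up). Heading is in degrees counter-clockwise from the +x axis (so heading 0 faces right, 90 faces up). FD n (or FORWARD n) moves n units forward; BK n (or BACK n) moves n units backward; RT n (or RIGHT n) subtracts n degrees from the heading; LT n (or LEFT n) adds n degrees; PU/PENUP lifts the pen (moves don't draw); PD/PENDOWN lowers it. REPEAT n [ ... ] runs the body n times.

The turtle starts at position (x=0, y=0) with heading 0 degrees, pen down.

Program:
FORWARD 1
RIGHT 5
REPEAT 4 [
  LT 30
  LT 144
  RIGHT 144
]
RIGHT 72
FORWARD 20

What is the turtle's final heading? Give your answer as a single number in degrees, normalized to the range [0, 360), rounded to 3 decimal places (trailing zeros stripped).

Answer: 43

Derivation:
Executing turtle program step by step:
Start: pos=(0,0), heading=0, pen down
FD 1: (0,0) -> (1,0) [heading=0, draw]
RT 5: heading 0 -> 355
REPEAT 4 [
  -- iteration 1/4 --
  LT 30: heading 355 -> 25
  LT 144: heading 25 -> 169
  RT 144: heading 169 -> 25
  -- iteration 2/4 --
  LT 30: heading 25 -> 55
  LT 144: heading 55 -> 199
  RT 144: heading 199 -> 55
  -- iteration 3/4 --
  LT 30: heading 55 -> 85
  LT 144: heading 85 -> 229
  RT 144: heading 229 -> 85
  -- iteration 4/4 --
  LT 30: heading 85 -> 115
  LT 144: heading 115 -> 259
  RT 144: heading 259 -> 115
]
RT 72: heading 115 -> 43
FD 20: (1,0) -> (15.627,13.64) [heading=43, draw]
Final: pos=(15.627,13.64), heading=43, 2 segment(s) drawn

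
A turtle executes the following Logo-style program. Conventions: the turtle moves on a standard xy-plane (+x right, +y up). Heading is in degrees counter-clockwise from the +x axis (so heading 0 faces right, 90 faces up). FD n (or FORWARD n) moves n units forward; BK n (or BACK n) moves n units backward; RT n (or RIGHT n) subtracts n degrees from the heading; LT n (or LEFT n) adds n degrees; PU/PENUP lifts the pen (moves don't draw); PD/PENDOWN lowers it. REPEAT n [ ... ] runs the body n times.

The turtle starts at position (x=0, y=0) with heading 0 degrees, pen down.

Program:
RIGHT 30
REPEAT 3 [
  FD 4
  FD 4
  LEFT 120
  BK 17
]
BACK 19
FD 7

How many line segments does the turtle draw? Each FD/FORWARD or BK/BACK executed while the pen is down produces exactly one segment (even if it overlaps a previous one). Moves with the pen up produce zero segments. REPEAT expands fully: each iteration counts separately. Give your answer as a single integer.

Answer: 11

Derivation:
Executing turtle program step by step:
Start: pos=(0,0), heading=0, pen down
RT 30: heading 0 -> 330
REPEAT 3 [
  -- iteration 1/3 --
  FD 4: (0,0) -> (3.464,-2) [heading=330, draw]
  FD 4: (3.464,-2) -> (6.928,-4) [heading=330, draw]
  LT 120: heading 330 -> 90
  BK 17: (6.928,-4) -> (6.928,-21) [heading=90, draw]
  -- iteration 2/3 --
  FD 4: (6.928,-21) -> (6.928,-17) [heading=90, draw]
  FD 4: (6.928,-17) -> (6.928,-13) [heading=90, draw]
  LT 120: heading 90 -> 210
  BK 17: (6.928,-13) -> (21.651,-4.5) [heading=210, draw]
  -- iteration 3/3 --
  FD 4: (21.651,-4.5) -> (18.187,-6.5) [heading=210, draw]
  FD 4: (18.187,-6.5) -> (14.722,-8.5) [heading=210, draw]
  LT 120: heading 210 -> 330
  BK 17: (14.722,-8.5) -> (0,0) [heading=330, draw]
]
BK 19: (0,0) -> (-16.454,9.5) [heading=330, draw]
FD 7: (-16.454,9.5) -> (-10.392,6) [heading=330, draw]
Final: pos=(-10.392,6), heading=330, 11 segment(s) drawn
Segments drawn: 11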